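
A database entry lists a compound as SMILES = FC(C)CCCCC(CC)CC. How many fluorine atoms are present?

Scan the SMILES for F atoms (remember two-letter symbols like Cl and Br are single atoms).
Fluorine count: 1.

1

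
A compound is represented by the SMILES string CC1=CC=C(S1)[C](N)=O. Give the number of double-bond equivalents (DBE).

4

Degree of unsaturation = (number of rings) + (number of π bonds).
Ring closures in the SMILES: 1.
π bonds: 3 double bonds (each 1 DoU) → 3 DoU from unsaturation.
Total DoU = 1 + 3 = 4.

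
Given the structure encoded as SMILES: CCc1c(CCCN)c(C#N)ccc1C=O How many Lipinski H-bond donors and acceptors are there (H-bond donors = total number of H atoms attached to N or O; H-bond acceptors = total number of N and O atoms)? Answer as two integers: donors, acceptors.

2, 3

Donors: find every N or O and count the H atoms it carries.
  atom 8 (N): bond orders sum to 1 → 2 H
  atom 11 (N): bond orders sum to 3 → 0 H
  atom 16 (O): bond orders sum to 2 → 0 H
Lipinski HBD = 2.
Acceptors: N atoms = 2, O atoms = 1 → HBA = 3.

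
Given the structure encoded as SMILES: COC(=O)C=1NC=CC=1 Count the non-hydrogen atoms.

Every atom symbol written in the SMILES (organic subset) is one heavy atom; implicit H are not written.
Heavy atoms by element → C:6, N:1, O:2.
Total: 9.

9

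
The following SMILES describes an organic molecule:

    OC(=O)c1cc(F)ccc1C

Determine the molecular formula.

Walk through each heavy atom and fill implicit hydrogens from standard valence (C 4, N 3, O 2, S 2, halogen 1); for lowercase aromatic atoms, an aromatic c carries 1 H when it has two neighbours and 0 H with three, and aromatic n carries 0 H:
  atom 1: O, bond orders sum to 1 (valence 2) → 1 H
  atom 2: C, bond orders sum to 4 (valence 4) → 0 H
  atom 3: O, bond orders sum to 2 (valence 2) → 0 H
  atom 4: aromatic c, 3 neighbours → 0 H
  atom 5: aromatic c, 2 neighbours → 1 H
  atom 6: aromatic c, 3 neighbours → 0 H
  atom 7: F (halogen, monovalent) → 0 H
  atom 8: aromatic c, 2 neighbours → 1 H
  atom 9: aromatic c, 2 neighbours → 1 H
  atom 10: aromatic c, 3 neighbours → 0 H
  atom 11: C, bond orders sum to 1 (valence 4) → 3 H
Totals → C:8, H:7, F:1, O:2.
In Hill order: C8H7FO2.

C8H7FO2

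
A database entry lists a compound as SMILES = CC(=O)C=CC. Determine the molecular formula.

C5H8O

Walk through each heavy atom and fill implicit hydrogens from standard valence (C 4, N 3, O 2, S 2, halogen 1):
  atom 1: C, bond orders sum to 1 (valence 4) → 3 H
  atom 2: C, bond orders sum to 4 (valence 4) → 0 H
  atom 3: O, bond orders sum to 2 (valence 2) → 0 H
  atom 4: C, bond orders sum to 3 (valence 4) → 1 H
  atom 5: C, bond orders sum to 3 (valence 4) → 1 H
  atom 6: C, bond orders sum to 1 (valence 4) → 3 H
Totals → C:5, H:8, O:1.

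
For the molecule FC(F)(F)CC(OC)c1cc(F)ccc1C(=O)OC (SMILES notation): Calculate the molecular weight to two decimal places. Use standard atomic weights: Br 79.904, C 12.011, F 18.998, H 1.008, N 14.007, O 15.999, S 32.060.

First, the molecular formula is C12H12F4O3 (counting implicit H from valence).
  C: 12 × 12.011 = 144.132
  F: 4 × 18.998 = 75.992
  H: 12 × 1.008 = 12.096
  O: 3 × 15.999 = 47.997
Sum: 12×12.011 + 4×18.998 + 12×1.008 + 3×15.999 = 280.217 → 280.22 g/mol.

280.22 g/mol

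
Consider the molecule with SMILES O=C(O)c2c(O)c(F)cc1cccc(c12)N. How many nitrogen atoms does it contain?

Scan the SMILES for N atoms (remember two-letter symbols like Cl and Br are single atoms).
Nitrogen count: 1.

1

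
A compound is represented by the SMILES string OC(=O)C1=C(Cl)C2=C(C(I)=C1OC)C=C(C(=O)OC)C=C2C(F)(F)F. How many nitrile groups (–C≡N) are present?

Scan the SMILES for the nitrile motif — none present.
Groups that are present: 1 carboxylic acid, 1 ester, 1 ether.

0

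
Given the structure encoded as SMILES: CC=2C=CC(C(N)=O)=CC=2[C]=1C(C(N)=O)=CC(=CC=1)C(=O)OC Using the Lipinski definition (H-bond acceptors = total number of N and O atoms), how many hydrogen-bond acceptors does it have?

N atoms: 2; O atoms: 4.
Lipinski HBA = 2 + 4 = 6.

6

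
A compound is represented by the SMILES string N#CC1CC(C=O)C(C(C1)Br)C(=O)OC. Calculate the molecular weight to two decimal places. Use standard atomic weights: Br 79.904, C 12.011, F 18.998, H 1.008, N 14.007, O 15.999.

274.11 g/mol

First, the molecular formula is C10H12BrNO3 (counting implicit H from valence).
  Br: 1 × 79.904 = 79.904
  C: 10 × 12.011 = 120.110
  H: 12 × 1.008 = 12.096
  N: 1 × 14.007 = 14.007
  O: 3 × 15.999 = 47.997
Sum: 1×79.904 + 10×12.011 + 12×1.008 + 1×14.007 + 3×15.999 = 274.114 → 274.11 g/mol.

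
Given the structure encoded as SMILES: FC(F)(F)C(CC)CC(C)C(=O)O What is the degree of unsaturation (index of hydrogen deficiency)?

Degree of unsaturation = (number of rings) + (number of π bonds).
Ring closures in the SMILES: 0.
π bonds: 1 double bond (each 1 DoU) → 1 DoU from unsaturation.
Total DoU = 0 + 1 = 1.

1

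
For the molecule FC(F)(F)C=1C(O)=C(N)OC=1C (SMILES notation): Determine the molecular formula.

C6H6F3NO2

Walk through each heavy atom and fill implicit hydrogens from standard valence (C 4, N 3, O 2, S 2, halogen 1):
  atom 1: F (halogen, monovalent) → 0 H
  atom 2: C, bond orders sum to 4 (valence 4) → 0 H
  atom 3: F (halogen, monovalent) → 0 H
  atom 4: F (halogen, monovalent) → 0 H
  atom 5: C, bond orders sum to 4 (valence 4) → 0 H
  atom 6: C, bond orders sum to 4 (valence 4) → 0 H
  atom 7: O, bond orders sum to 1 (valence 2) → 1 H
  atom 8: C, bond orders sum to 4 (valence 4) → 0 H
  atom 9: N, bond orders sum to 1 (valence 3) → 2 H
  atom 10: O, bond orders sum to 2 (valence 2) → 0 H
  atom 11: C, bond orders sum to 4 (valence 4) → 0 H
  atom 12: C, bond orders sum to 1 (valence 4) → 3 H
Totals → C:6, H:6, F:3, N:1, O:2.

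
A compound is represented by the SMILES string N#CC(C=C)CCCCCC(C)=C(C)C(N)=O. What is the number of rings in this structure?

0

In SMILES, each pair of matching ring-closure digits denotes one ring-closing bond; the number of such bonds equals the number of independent rings.
Ring-closure bonds here: 0.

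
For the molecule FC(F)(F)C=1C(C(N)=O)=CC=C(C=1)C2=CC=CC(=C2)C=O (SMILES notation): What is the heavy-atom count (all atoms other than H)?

Every atom symbol written in the SMILES (organic subset) is one heavy atom; implicit H are not written.
Heavy atoms by element → C:15, F:3, N:1, O:2.
Total: 21.

21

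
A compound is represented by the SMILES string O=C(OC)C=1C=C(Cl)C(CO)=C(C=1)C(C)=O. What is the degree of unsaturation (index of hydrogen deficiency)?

6

Degree of unsaturation = (number of rings) + (number of π bonds).
Ring closures in the SMILES: 1.
π bonds: 5 double bonds (each 1 DoU) → 5 DoU from unsaturation.
Total DoU = 1 + 5 = 6.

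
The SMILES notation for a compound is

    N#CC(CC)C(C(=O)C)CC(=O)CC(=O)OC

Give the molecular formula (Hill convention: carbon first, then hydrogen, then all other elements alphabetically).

C12H17NO4

Walk through each heavy atom and fill implicit hydrogens from standard valence (C 4, N 3, O 2, S 2, halogen 1):
  atom 1: N, bond orders sum to 3 (valence 3) → 0 H
  atom 2: C, bond orders sum to 4 (valence 4) → 0 H
  atom 3: C, bond orders sum to 3 (valence 4) → 1 H
  atom 4: C, bond orders sum to 2 (valence 4) → 2 H
  atom 5: C, bond orders sum to 1 (valence 4) → 3 H
  atom 6: C, bond orders sum to 3 (valence 4) → 1 H
  atom 7: C, bond orders sum to 4 (valence 4) → 0 H
  atom 8: O, bond orders sum to 2 (valence 2) → 0 H
  atom 9: C, bond orders sum to 1 (valence 4) → 3 H
  atom 10: C, bond orders sum to 2 (valence 4) → 2 H
  atom 11: C, bond orders sum to 4 (valence 4) → 0 H
  atom 12: O, bond orders sum to 2 (valence 2) → 0 H
  atom 13: C, bond orders sum to 2 (valence 4) → 2 H
  atom 14: C, bond orders sum to 4 (valence 4) → 0 H
  atom 15: O, bond orders sum to 2 (valence 2) → 0 H
  atom 16: O, bond orders sum to 2 (valence 2) → 0 H
  atom 17: C, bond orders sum to 1 (valence 4) → 3 H
Totals → C:12, H:17, N:1, O:4.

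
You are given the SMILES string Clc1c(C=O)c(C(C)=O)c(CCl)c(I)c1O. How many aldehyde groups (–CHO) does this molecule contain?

1

The aldehyde motif appears at heavy-atom position 4 in the SMILES.
Other groups present: 1 hydroxyl, 1 ketone.
Aldehyde count: 1.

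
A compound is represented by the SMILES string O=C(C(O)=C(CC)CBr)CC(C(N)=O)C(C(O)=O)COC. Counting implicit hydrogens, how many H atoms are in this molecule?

Walk through each heavy atom and fill implicit hydrogens from standard valence (C 4, N 3, O 2, S 2, halogen 1):
  atom 1: O, bond orders sum to 2 (valence 2) → 0 H
  atom 2: C, bond orders sum to 4 (valence 4) → 0 H
  atom 3: C, bond orders sum to 4 (valence 4) → 0 H
  atom 4: O, bond orders sum to 1 (valence 2) → 1 H
  atom 5: C, bond orders sum to 4 (valence 4) → 0 H
  atom 6: C, bond orders sum to 2 (valence 4) → 2 H
  atom 7: C, bond orders sum to 1 (valence 4) → 3 H
  atom 8: C, bond orders sum to 2 (valence 4) → 2 H
  atom 9: Br (halogen, monovalent) → 0 H
  atom 10: C, bond orders sum to 2 (valence 4) → 2 H
  atom 11: C, bond orders sum to 3 (valence 4) → 1 H
  atom 12: C, bond orders sum to 4 (valence 4) → 0 H
  atom 13: N, bond orders sum to 1 (valence 3) → 2 H
  atom 14: O, bond orders sum to 2 (valence 2) → 0 H
  atom 15: C, bond orders sum to 3 (valence 4) → 1 H
  atom 16: C, bond orders sum to 4 (valence 4) → 0 H
  atom 17: O, bond orders sum to 1 (valence 2) → 1 H
  atom 18: O, bond orders sum to 2 (valence 2) → 0 H
  atom 19: C, bond orders sum to 2 (valence 4) → 2 H
  atom 20: O, bond orders sum to 2 (valence 2) → 0 H
  atom 21: C, bond orders sum to 1 (valence 4) → 3 H
Total hydrogens: 20.

20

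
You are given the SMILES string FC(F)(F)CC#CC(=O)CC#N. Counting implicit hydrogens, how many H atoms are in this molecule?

4

Walk through each heavy atom and fill implicit hydrogens from standard valence (C 4, N 3, O 2, S 2, halogen 1):
  atom 1: F (halogen, monovalent) → 0 H
  atom 2: C, bond orders sum to 4 (valence 4) → 0 H
  atom 3: F (halogen, monovalent) → 0 H
  atom 4: F (halogen, monovalent) → 0 H
  atom 5: C, bond orders sum to 2 (valence 4) → 2 H
  atom 6: C, bond orders sum to 4 (valence 4) → 0 H
  atom 7: C, bond orders sum to 4 (valence 4) → 0 H
  atom 8: C, bond orders sum to 4 (valence 4) → 0 H
  atom 9: O, bond orders sum to 2 (valence 2) → 0 H
  atom 10: C, bond orders sum to 2 (valence 4) → 2 H
  atom 11: C, bond orders sum to 4 (valence 4) → 0 H
  atom 12: N, bond orders sum to 3 (valence 3) → 0 H
Total hydrogens: 4.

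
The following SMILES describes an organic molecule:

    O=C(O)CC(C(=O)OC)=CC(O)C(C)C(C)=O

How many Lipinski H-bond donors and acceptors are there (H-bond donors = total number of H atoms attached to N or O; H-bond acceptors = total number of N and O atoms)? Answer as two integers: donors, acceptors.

Donors: find every N or O and count the H atoms it carries.
  atom 1 (O): bond orders sum to 2 → 0 H
  atom 3 (O): bond orders sum to 1 → 1 H
  atom 7 (O): bond orders sum to 2 → 0 H
  atom 8 (O): bond orders sum to 2 → 0 H
  atom 12 (O): bond orders sum to 1 → 1 H
  atom 17 (O): bond orders sum to 2 → 0 H
Lipinski HBD = 2.
Acceptors: N atoms = 0, O atoms = 6 → HBA = 6.

2, 6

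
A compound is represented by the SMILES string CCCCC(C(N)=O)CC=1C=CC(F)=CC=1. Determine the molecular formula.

Walk through each heavy atom and fill implicit hydrogens from standard valence (C 4, N 3, O 2, S 2, halogen 1):
  atom 1: C, bond orders sum to 1 (valence 4) → 3 H
  atom 2: C, bond orders sum to 2 (valence 4) → 2 H
  atom 3: C, bond orders sum to 2 (valence 4) → 2 H
  atom 4: C, bond orders sum to 2 (valence 4) → 2 H
  atom 5: C, bond orders sum to 3 (valence 4) → 1 H
  atom 6: C, bond orders sum to 4 (valence 4) → 0 H
  atom 7: N, bond orders sum to 1 (valence 3) → 2 H
  atom 8: O, bond orders sum to 2 (valence 2) → 0 H
  atom 9: C, bond orders sum to 2 (valence 4) → 2 H
  atom 10: C, bond orders sum to 4 (valence 4) → 0 H
  atom 11: C, bond orders sum to 3 (valence 4) → 1 H
  atom 12: C, bond orders sum to 3 (valence 4) → 1 H
  atom 13: C, bond orders sum to 4 (valence 4) → 0 H
  atom 14: F (halogen, monovalent) → 0 H
  atom 15: C, bond orders sum to 3 (valence 4) → 1 H
  atom 16: C, bond orders sum to 3 (valence 4) → 1 H
Totals → C:13, H:18, F:1, N:1, O:1.

C13H18FNO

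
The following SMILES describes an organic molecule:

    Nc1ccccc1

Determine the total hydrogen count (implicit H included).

Walk through each heavy atom and fill implicit hydrogens from standard valence (C 4, N 3, O 2, S 2, halogen 1); for lowercase aromatic atoms, an aromatic c carries 1 H when it has two neighbours and 0 H with three, and aromatic n carries 0 H:
  atom 1: N, bond orders sum to 1 (valence 3) → 2 H
  atom 2: aromatic c, 3 neighbours → 0 H
  atom 3: aromatic c, 2 neighbours → 1 H
  atom 4: aromatic c, 2 neighbours → 1 H
  atom 5: aromatic c, 2 neighbours → 1 H
  atom 6: aromatic c, 2 neighbours → 1 H
  atom 7: aromatic c, 2 neighbours → 1 H
Total hydrogens: 7.

7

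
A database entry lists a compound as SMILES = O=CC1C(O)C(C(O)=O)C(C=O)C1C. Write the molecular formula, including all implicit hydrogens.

Walk through each heavy atom and fill implicit hydrogens from standard valence (C 4, N 3, O 2, S 2, halogen 1):
  atom 1: O, bond orders sum to 2 (valence 2) → 0 H
  atom 2: C, bond orders sum to 3 (valence 4) → 1 H
  atom 3: C, bond orders sum to 3 (valence 4) → 1 H
  atom 4: C, bond orders sum to 3 (valence 4) → 1 H
  atom 5: O, bond orders sum to 1 (valence 2) → 1 H
  atom 6: C, bond orders sum to 3 (valence 4) → 1 H
  atom 7: C, bond orders sum to 4 (valence 4) → 0 H
  atom 8: O, bond orders sum to 1 (valence 2) → 1 H
  atom 9: O, bond orders sum to 2 (valence 2) → 0 H
  atom 10: C, bond orders sum to 3 (valence 4) → 1 H
  atom 11: C, bond orders sum to 3 (valence 4) → 1 H
  atom 12: O, bond orders sum to 2 (valence 2) → 0 H
  atom 13: C, bond orders sum to 3 (valence 4) → 1 H
  atom 14: C, bond orders sum to 1 (valence 4) → 3 H
Totals → C:9, H:12, O:5.

C9H12O5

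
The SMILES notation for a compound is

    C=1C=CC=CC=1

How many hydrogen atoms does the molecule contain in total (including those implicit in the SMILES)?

6

Walk through each heavy atom and fill implicit hydrogens from standard valence (C 4, N 3, O 2, S 2, halogen 1):
  atom 1: C, bond orders sum to 3 (valence 4) → 1 H
  atom 2: C, bond orders sum to 3 (valence 4) → 1 H
  atom 3: C, bond orders sum to 3 (valence 4) → 1 H
  atom 4: C, bond orders sum to 3 (valence 4) → 1 H
  atom 5: C, bond orders sum to 3 (valence 4) → 1 H
  atom 6: C, bond orders sum to 3 (valence 4) → 1 H
Total hydrogens: 6.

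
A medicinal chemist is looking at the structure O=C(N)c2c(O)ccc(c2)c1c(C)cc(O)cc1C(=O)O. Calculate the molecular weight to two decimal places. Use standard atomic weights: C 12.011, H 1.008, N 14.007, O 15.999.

First, the molecular formula is C15H13NO5 (counting implicit H from valence).
  C: 15 × 12.011 = 180.165
  H: 13 × 1.008 = 13.104
  N: 1 × 14.007 = 14.007
  O: 5 × 15.999 = 79.995
Sum: 15×12.011 + 13×1.008 + 1×14.007 + 5×15.999 = 287.271 → 287.27 g/mol.

287.27 g/mol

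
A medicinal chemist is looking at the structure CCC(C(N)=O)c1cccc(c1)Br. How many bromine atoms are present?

Scan the SMILES for Br atoms (remember two-letter symbols like Cl and Br are single atoms).
Bromine count: 1.

1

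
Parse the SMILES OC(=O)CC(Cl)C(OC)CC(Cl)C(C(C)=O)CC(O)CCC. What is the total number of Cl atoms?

Scan the SMILES for Cl atoms (remember two-letter symbols like Cl and Br are single atoms).
Chlorine count: 2.

2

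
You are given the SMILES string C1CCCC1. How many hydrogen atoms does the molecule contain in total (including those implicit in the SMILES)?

10

Walk through each heavy atom and fill implicit hydrogens from standard valence (C 4, N 3, O 2, S 2, halogen 1):
  atom 1: C, bond orders sum to 2 (valence 4) → 2 H
  atom 2: C, bond orders sum to 2 (valence 4) → 2 H
  atom 3: C, bond orders sum to 2 (valence 4) → 2 H
  atom 4: C, bond orders sum to 2 (valence 4) → 2 H
  atom 5: C, bond orders sum to 2 (valence 4) → 2 H
Total hydrogens: 10.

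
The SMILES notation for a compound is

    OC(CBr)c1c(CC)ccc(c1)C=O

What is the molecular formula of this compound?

Walk through each heavy atom and fill implicit hydrogens from standard valence (C 4, N 3, O 2, S 2, halogen 1); for lowercase aromatic atoms, an aromatic c carries 1 H when it has two neighbours and 0 H with three, and aromatic n carries 0 H:
  atom 1: O, bond orders sum to 1 (valence 2) → 1 H
  atom 2: C, bond orders sum to 3 (valence 4) → 1 H
  atom 3: C, bond orders sum to 2 (valence 4) → 2 H
  atom 4: Br (halogen, monovalent) → 0 H
  atom 5: aromatic c, 3 neighbours → 0 H
  atom 6: aromatic c, 3 neighbours → 0 H
  atom 7: C, bond orders sum to 2 (valence 4) → 2 H
  atom 8: C, bond orders sum to 1 (valence 4) → 3 H
  atom 9: aromatic c, 2 neighbours → 1 H
  atom 10: aromatic c, 2 neighbours → 1 H
  atom 11: aromatic c, 3 neighbours → 0 H
  atom 12: aromatic c, 2 neighbours → 1 H
  atom 13: C, bond orders sum to 3 (valence 4) → 1 H
  atom 14: O, bond orders sum to 2 (valence 2) → 0 H
Totals → C:11, H:13, Br:1, O:2.
In Hill order: C11H13BrO2.

C11H13BrO2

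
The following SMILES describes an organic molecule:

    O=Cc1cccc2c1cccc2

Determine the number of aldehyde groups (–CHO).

The aldehyde motif appears at heavy-atom position 2 in the SMILES.
Aldehyde count: 1.

1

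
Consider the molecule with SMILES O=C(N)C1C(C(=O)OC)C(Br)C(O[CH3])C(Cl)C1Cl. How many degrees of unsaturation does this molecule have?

Molecular formula: C10H14BrCl2NO4.
DoU = (2C + 2 + N − H − X) / 2, where X is the halogen count and O/S are ignored.
    = (2·10 + 2 + 1 − 14 − 3) / 2 = 6 / 2 = 3.

3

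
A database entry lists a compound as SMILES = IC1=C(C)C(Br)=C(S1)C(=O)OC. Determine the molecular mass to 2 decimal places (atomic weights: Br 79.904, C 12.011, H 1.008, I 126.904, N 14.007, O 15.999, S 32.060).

First, the molecular formula is C7H6BrIO2S (counting implicit H from valence).
  Br: 1 × 79.904 = 79.904
  C: 7 × 12.011 = 84.077
  H: 6 × 1.008 = 6.048
  I: 1 × 126.904 = 126.904
  O: 2 × 15.999 = 31.998
  S: 1 × 32.060 = 32.060
Sum: 1×79.904 + 7×12.011 + 6×1.008 + 1×126.904 + 2×15.999 + 1×32.060 = 360.991 → 360.99 g/mol.

360.99 g/mol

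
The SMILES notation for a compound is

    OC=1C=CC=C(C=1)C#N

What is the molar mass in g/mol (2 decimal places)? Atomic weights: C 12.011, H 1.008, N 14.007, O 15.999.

119.12 g/mol

First, the molecular formula is C7H5NO (counting implicit H from valence).
  C: 7 × 12.011 = 84.077
  H: 5 × 1.008 = 5.040
  N: 1 × 14.007 = 14.007
  O: 1 × 15.999 = 15.999
Sum: 7×12.011 + 5×1.008 + 1×14.007 + 1×15.999 = 119.123 → 119.12 g/mol.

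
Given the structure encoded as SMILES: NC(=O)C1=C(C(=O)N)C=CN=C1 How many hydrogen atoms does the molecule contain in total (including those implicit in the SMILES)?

7

Walk through each heavy atom and fill implicit hydrogens from standard valence (C 4, N 3, O 2, S 2, halogen 1):
  atom 1: N, bond orders sum to 1 (valence 3) → 2 H
  atom 2: C, bond orders sum to 4 (valence 4) → 0 H
  atom 3: O, bond orders sum to 2 (valence 2) → 0 H
  atom 4: C, bond orders sum to 4 (valence 4) → 0 H
  atom 5: C, bond orders sum to 4 (valence 4) → 0 H
  atom 6: C, bond orders sum to 4 (valence 4) → 0 H
  atom 7: O, bond orders sum to 2 (valence 2) → 0 H
  atom 8: N, bond orders sum to 1 (valence 3) → 2 H
  atom 9: C, bond orders sum to 3 (valence 4) → 1 H
  atom 10: C, bond orders sum to 3 (valence 4) → 1 H
  atom 11: N, bond orders sum to 3 (valence 3) → 0 H
  atom 12: C, bond orders sum to 3 (valence 4) → 1 H
Total hydrogens: 7.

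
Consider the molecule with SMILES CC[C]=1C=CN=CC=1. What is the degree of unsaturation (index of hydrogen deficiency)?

Degree of unsaturation = (number of rings) + (number of π bonds).
Ring closures in the SMILES: 1.
π bonds: 3 double bonds (each 1 DoU) → 3 DoU from unsaturation.
Total DoU = 1 + 3 = 4.

4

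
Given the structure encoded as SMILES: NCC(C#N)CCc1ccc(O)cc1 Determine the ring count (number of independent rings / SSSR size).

1

In SMILES, each pair of matching ring-closure digits denotes one ring-closing bond; the number of such bonds equals the number of independent rings.
Ring-closure bonds here: 1.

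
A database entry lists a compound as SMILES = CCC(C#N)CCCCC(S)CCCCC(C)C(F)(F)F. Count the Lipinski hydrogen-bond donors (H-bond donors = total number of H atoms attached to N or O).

0

Donors: find every N or O and count the H atoms it carries.
  atom 5 (N): bond orders sum to 3 → 0 H
Lipinski HBD = 0.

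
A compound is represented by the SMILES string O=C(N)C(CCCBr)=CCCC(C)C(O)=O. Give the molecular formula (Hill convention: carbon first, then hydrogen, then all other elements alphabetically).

Walk through each heavy atom and fill implicit hydrogens from standard valence (C 4, N 3, O 2, S 2, halogen 1):
  atom 1: O, bond orders sum to 2 (valence 2) → 0 H
  atom 2: C, bond orders sum to 4 (valence 4) → 0 H
  atom 3: N, bond orders sum to 1 (valence 3) → 2 H
  atom 4: C, bond orders sum to 4 (valence 4) → 0 H
  atom 5: C, bond orders sum to 2 (valence 4) → 2 H
  atom 6: C, bond orders sum to 2 (valence 4) → 2 H
  atom 7: C, bond orders sum to 2 (valence 4) → 2 H
  atom 8: Br (halogen, monovalent) → 0 H
  atom 9: C, bond orders sum to 3 (valence 4) → 1 H
  atom 10: C, bond orders sum to 2 (valence 4) → 2 H
  atom 11: C, bond orders sum to 2 (valence 4) → 2 H
  atom 12: C, bond orders sum to 3 (valence 4) → 1 H
  atom 13: C, bond orders sum to 1 (valence 4) → 3 H
  atom 14: C, bond orders sum to 4 (valence 4) → 0 H
  atom 15: O, bond orders sum to 1 (valence 2) → 1 H
  atom 16: O, bond orders sum to 2 (valence 2) → 0 H
Totals → C:11, H:18, Br:1, N:1, O:3.

C11H18BrNO3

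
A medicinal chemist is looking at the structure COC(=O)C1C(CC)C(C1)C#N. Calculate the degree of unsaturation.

4

Molecular formula: C9H13NO2.
DoU = (2C + 2 + N − H − X) / 2, where X is the halogen count and O/S are ignored.
    = (2·9 + 2 + 1 − 13 − 0) / 2 = 8 / 2 = 4.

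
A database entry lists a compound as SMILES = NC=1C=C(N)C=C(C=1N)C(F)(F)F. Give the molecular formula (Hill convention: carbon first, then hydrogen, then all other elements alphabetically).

Walk through each heavy atom and fill implicit hydrogens from standard valence (C 4, N 3, O 2, S 2, halogen 1):
  atom 1: N, bond orders sum to 1 (valence 3) → 2 H
  atom 2: C, bond orders sum to 4 (valence 4) → 0 H
  atom 3: C, bond orders sum to 3 (valence 4) → 1 H
  atom 4: C, bond orders sum to 4 (valence 4) → 0 H
  atom 5: N, bond orders sum to 1 (valence 3) → 2 H
  atom 6: C, bond orders sum to 3 (valence 4) → 1 H
  atom 7: C, bond orders sum to 4 (valence 4) → 0 H
  atom 8: C, bond orders sum to 4 (valence 4) → 0 H
  atom 9: N, bond orders sum to 1 (valence 3) → 2 H
  atom 10: C, bond orders sum to 4 (valence 4) → 0 H
  atom 11: F (halogen, monovalent) → 0 H
  atom 12: F (halogen, monovalent) → 0 H
  atom 13: F (halogen, monovalent) → 0 H
Totals → C:7, H:8, F:3, N:3.
In Hill order: C7H8F3N3.

C7H8F3N3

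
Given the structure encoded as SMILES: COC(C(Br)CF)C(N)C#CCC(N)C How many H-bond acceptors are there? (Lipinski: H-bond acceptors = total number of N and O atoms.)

3

N atoms: 2; O atoms: 1.
Lipinski HBA = 2 + 1 = 3.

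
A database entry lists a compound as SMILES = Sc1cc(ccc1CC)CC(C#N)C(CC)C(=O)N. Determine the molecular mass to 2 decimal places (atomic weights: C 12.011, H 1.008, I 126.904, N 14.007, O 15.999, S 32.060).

276.40 g/mol

First, the molecular formula is C15H20N2OS (counting implicit H from valence).
  C: 15 × 12.011 = 180.165
  H: 20 × 1.008 = 20.160
  N: 2 × 14.007 = 28.014
  O: 1 × 15.999 = 15.999
  S: 1 × 32.060 = 32.060
Sum: 15×12.011 + 20×1.008 + 2×14.007 + 1×15.999 + 1×32.060 = 276.398 → 276.40 g/mol.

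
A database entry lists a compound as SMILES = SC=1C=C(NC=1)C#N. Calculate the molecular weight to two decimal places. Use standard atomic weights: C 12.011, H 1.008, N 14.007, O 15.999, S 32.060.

124.16 g/mol

First, the molecular formula is C5H4N2S (counting implicit H from valence).
  C: 5 × 12.011 = 60.055
  H: 4 × 1.008 = 4.032
  N: 2 × 14.007 = 28.014
  S: 1 × 32.060 = 32.060
Sum: 5×12.011 + 4×1.008 + 2×14.007 + 1×32.060 = 124.161 → 124.16 g/mol.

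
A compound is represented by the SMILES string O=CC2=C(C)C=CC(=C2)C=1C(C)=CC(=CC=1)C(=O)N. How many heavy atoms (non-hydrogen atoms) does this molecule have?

Every atom symbol written in the SMILES (organic subset) is one heavy atom; implicit H are not written.
Heavy atoms by element → C:16, N:1, O:2.
Total: 19.

19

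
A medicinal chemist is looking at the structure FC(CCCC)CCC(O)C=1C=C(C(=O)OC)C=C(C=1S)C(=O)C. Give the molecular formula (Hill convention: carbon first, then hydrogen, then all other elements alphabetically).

C18H25FO4S

Walk through each heavy atom and fill implicit hydrogens from standard valence (C 4, N 3, O 2, S 2, halogen 1):
  atom 1: F (halogen, monovalent) → 0 H
  atom 2: C, bond orders sum to 3 (valence 4) → 1 H
  atom 3: C, bond orders sum to 2 (valence 4) → 2 H
  atom 4: C, bond orders sum to 2 (valence 4) → 2 H
  atom 5: C, bond orders sum to 2 (valence 4) → 2 H
  atom 6: C, bond orders sum to 1 (valence 4) → 3 H
  atom 7: C, bond orders sum to 2 (valence 4) → 2 H
  atom 8: C, bond orders sum to 2 (valence 4) → 2 H
  atom 9: C, bond orders sum to 3 (valence 4) → 1 H
  atom 10: O, bond orders sum to 1 (valence 2) → 1 H
  atom 11: C, bond orders sum to 4 (valence 4) → 0 H
  atom 12: C, bond orders sum to 3 (valence 4) → 1 H
  atom 13: C, bond orders sum to 4 (valence 4) → 0 H
  atom 14: C, bond orders sum to 4 (valence 4) → 0 H
  atom 15: O, bond orders sum to 2 (valence 2) → 0 H
  atom 16: O, bond orders sum to 2 (valence 2) → 0 H
  atom 17: C, bond orders sum to 1 (valence 4) → 3 H
  atom 18: C, bond orders sum to 3 (valence 4) → 1 H
  atom 19: C, bond orders sum to 4 (valence 4) → 0 H
  atom 20: C, bond orders sum to 4 (valence 4) → 0 H
  atom 21: S, bond orders sum to 1 (valence 2) → 1 H
  atom 22: C, bond orders sum to 4 (valence 4) → 0 H
  atom 23: O, bond orders sum to 2 (valence 2) → 0 H
  atom 24: C, bond orders sum to 1 (valence 4) → 3 H
Totals → C:18, H:25, F:1, O:4, S:1.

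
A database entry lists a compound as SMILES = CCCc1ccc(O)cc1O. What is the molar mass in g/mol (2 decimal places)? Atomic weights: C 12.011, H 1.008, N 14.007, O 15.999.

152.19 g/mol

First, the molecular formula is C9H12O2 (counting implicit H from valence).
  C: 9 × 12.011 = 108.099
  H: 12 × 1.008 = 12.096
  O: 2 × 15.999 = 31.998
Sum: 9×12.011 + 12×1.008 + 2×15.999 = 152.193 → 152.19 g/mol.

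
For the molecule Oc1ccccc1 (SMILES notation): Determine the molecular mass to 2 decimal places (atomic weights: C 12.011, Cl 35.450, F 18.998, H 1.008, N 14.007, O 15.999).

94.11 g/mol

First, the molecular formula is C6H6O (counting implicit H from valence).
  C: 6 × 12.011 = 72.066
  H: 6 × 1.008 = 6.048
  O: 1 × 15.999 = 15.999
Sum: 6×12.011 + 6×1.008 + 1×15.999 = 94.113 → 94.11 g/mol.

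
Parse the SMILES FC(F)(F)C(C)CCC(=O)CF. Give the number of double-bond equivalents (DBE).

Molecular formula: C7H10F4O.
DoU = (2C + 2 + N − H − X) / 2, where X is the halogen count and O/S are ignored.
    = (2·7 + 2 + 0 − 10 − 4) / 2 = 2 / 2 = 1.

1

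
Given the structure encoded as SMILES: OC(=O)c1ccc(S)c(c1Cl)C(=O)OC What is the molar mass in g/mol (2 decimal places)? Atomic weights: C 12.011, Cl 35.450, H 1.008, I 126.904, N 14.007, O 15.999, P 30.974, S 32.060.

First, the molecular formula is C9H7ClO4S (counting implicit H from valence).
  C: 9 × 12.011 = 108.099
  Cl: 1 × 35.450 = 35.450
  H: 7 × 1.008 = 7.056
  O: 4 × 15.999 = 63.996
  S: 1 × 32.060 = 32.060
Sum: 9×12.011 + 1×35.450 + 7×1.008 + 4×15.999 + 1×32.060 = 246.661 → 246.66 g/mol.

246.66 g/mol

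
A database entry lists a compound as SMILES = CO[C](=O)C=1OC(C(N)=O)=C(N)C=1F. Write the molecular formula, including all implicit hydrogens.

Walk through each heavy atom and fill implicit hydrogens from standard valence (C 4, N 3, O 2, S 2, halogen 1):
  atom 1: C, bond orders sum to 1 (valence 4) → 3 H
  atom 2: O, bond orders sum to 2 (valence 2) → 0 H
  atom 3: C with explicit H count 0
  atom 4: O, bond orders sum to 2 (valence 2) → 0 H
  atom 5: C, bond orders sum to 4 (valence 4) → 0 H
  atom 6: O, bond orders sum to 2 (valence 2) → 0 H
  atom 7: C, bond orders sum to 4 (valence 4) → 0 H
  atom 8: C, bond orders sum to 4 (valence 4) → 0 H
  atom 9: N, bond orders sum to 1 (valence 3) → 2 H
  atom 10: O, bond orders sum to 2 (valence 2) → 0 H
  atom 11: C, bond orders sum to 4 (valence 4) → 0 H
  atom 12: N, bond orders sum to 1 (valence 3) → 2 H
  atom 13: C, bond orders sum to 4 (valence 4) → 0 H
  atom 14: F (halogen, monovalent) → 0 H
Totals → C:7, H:7, F:1, N:2, O:4.
In Hill order: C7H7FN2O4.

C7H7FN2O4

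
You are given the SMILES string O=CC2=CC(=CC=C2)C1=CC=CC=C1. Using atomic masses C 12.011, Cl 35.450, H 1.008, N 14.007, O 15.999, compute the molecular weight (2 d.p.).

182.22 g/mol

First, the molecular formula is C13H10O (counting implicit H from valence).
  C: 13 × 12.011 = 156.143
  H: 10 × 1.008 = 10.080
  O: 1 × 15.999 = 15.999
Sum: 13×12.011 + 10×1.008 + 1×15.999 = 182.222 → 182.22 g/mol.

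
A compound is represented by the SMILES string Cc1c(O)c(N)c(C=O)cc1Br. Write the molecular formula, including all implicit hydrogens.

C8H8BrNO2

Walk through each heavy atom and fill implicit hydrogens from standard valence (C 4, N 3, O 2, S 2, halogen 1); for lowercase aromatic atoms, an aromatic c carries 1 H when it has two neighbours and 0 H with three, and aromatic n carries 0 H:
  atom 1: C, bond orders sum to 1 (valence 4) → 3 H
  atom 2: aromatic c, 3 neighbours → 0 H
  atom 3: aromatic c, 3 neighbours → 0 H
  atom 4: O, bond orders sum to 1 (valence 2) → 1 H
  atom 5: aromatic c, 3 neighbours → 0 H
  atom 6: N, bond orders sum to 1 (valence 3) → 2 H
  atom 7: aromatic c, 3 neighbours → 0 H
  atom 8: C, bond orders sum to 3 (valence 4) → 1 H
  atom 9: O, bond orders sum to 2 (valence 2) → 0 H
  atom 10: aromatic c, 2 neighbours → 1 H
  atom 11: aromatic c, 3 neighbours → 0 H
  atom 12: Br (halogen, monovalent) → 0 H
Totals → C:8, H:8, Br:1, N:1, O:2.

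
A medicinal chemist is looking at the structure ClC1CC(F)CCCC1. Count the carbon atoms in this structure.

7

Count every carbon token in the SMILES (each C, including those in ring-closure positions and inside branches).
Carbon count: 7.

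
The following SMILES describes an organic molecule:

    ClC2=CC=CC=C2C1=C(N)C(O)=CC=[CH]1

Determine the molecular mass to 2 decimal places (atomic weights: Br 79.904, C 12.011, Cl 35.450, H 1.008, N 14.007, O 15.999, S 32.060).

219.67 g/mol

First, the molecular formula is C12H10ClNO (counting implicit H from valence).
  C: 12 × 12.011 = 144.132
  Cl: 1 × 35.450 = 35.450
  H: 10 × 1.008 = 10.080
  N: 1 × 14.007 = 14.007
  O: 1 × 15.999 = 15.999
Sum: 12×12.011 + 1×35.450 + 10×1.008 + 1×14.007 + 1×15.999 = 219.668 → 219.67 g/mol.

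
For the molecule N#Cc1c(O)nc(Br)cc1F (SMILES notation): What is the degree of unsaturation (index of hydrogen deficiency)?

6

Molecular formula: C6H2BrFN2O.
DoU = (2C + 2 + N − H − X) / 2, where X is the halogen count and O/S are ignored.
    = (2·6 + 2 + 2 − 2 − 2) / 2 = 12 / 2 = 6.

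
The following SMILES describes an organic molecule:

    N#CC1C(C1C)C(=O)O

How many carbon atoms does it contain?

Count every carbon token in the SMILES (each C, including those in ring-closure positions and inside branches).
Carbon count: 6.

6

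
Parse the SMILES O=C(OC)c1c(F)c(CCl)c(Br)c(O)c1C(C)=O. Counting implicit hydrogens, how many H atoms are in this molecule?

9

Walk through each heavy atom and fill implicit hydrogens from standard valence (C 4, N 3, O 2, S 2, halogen 1); for lowercase aromatic atoms, an aromatic c carries 1 H when it has two neighbours and 0 H with three, and aromatic n carries 0 H:
  atom 1: O, bond orders sum to 2 (valence 2) → 0 H
  atom 2: C, bond orders sum to 4 (valence 4) → 0 H
  atom 3: O, bond orders sum to 2 (valence 2) → 0 H
  atom 4: C, bond orders sum to 1 (valence 4) → 3 H
  atom 5: aromatic c, 3 neighbours → 0 H
  atom 6: aromatic c, 3 neighbours → 0 H
  atom 7: F (halogen, monovalent) → 0 H
  atom 8: aromatic c, 3 neighbours → 0 H
  atom 9: C, bond orders sum to 2 (valence 4) → 2 H
  atom 10: Cl (halogen, monovalent) → 0 H
  atom 11: aromatic c, 3 neighbours → 0 H
  atom 12: Br (halogen, monovalent) → 0 H
  atom 13: aromatic c, 3 neighbours → 0 H
  atom 14: O, bond orders sum to 1 (valence 2) → 1 H
  atom 15: aromatic c, 3 neighbours → 0 H
  atom 16: C, bond orders sum to 4 (valence 4) → 0 H
  atom 17: C, bond orders sum to 1 (valence 4) → 3 H
  atom 18: O, bond orders sum to 2 (valence 2) → 0 H
Total hydrogens: 9.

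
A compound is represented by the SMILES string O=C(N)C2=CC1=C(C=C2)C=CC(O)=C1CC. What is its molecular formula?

C13H13NO2

Walk through each heavy atom and fill implicit hydrogens from standard valence (C 4, N 3, O 2, S 2, halogen 1):
  atom 1: O, bond orders sum to 2 (valence 2) → 0 H
  atom 2: C, bond orders sum to 4 (valence 4) → 0 H
  atom 3: N, bond orders sum to 1 (valence 3) → 2 H
  atom 4: C, bond orders sum to 4 (valence 4) → 0 H
  atom 5: C, bond orders sum to 3 (valence 4) → 1 H
  atom 6: C, bond orders sum to 4 (valence 4) → 0 H
  atom 7: C, bond orders sum to 4 (valence 4) → 0 H
  atom 8: C, bond orders sum to 3 (valence 4) → 1 H
  atom 9: C, bond orders sum to 3 (valence 4) → 1 H
  atom 10: C, bond orders sum to 3 (valence 4) → 1 H
  atom 11: C, bond orders sum to 3 (valence 4) → 1 H
  atom 12: C, bond orders sum to 4 (valence 4) → 0 H
  atom 13: O, bond orders sum to 1 (valence 2) → 1 H
  atom 14: C, bond orders sum to 4 (valence 4) → 0 H
  atom 15: C, bond orders sum to 2 (valence 4) → 2 H
  atom 16: C, bond orders sum to 1 (valence 4) → 3 H
Totals → C:13, H:13, N:1, O:2.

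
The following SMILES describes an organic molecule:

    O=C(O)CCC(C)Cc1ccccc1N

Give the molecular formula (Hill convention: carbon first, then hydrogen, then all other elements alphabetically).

Walk through each heavy atom and fill implicit hydrogens from standard valence (C 4, N 3, O 2, S 2, halogen 1); for lowercase aromatic atoms, an aromatic c carries 1 H when it has two neighbours and 0 H with three, and aromatic n carries 0 H:
  atom 1: O, bond orders sum to 2 (valence 2) → 0 H
  atom 2: C, bond orders sum to 4 (valence 4) → 0 H
  atom 3: O, bond orders sum to 1 (valence 2) → 1 H
  atom 4: C, bond orders sum to 2 (valence 4) → 2 H
  atom 5: C, bond orders sum to 2 (valence 4) → 2 H
  atom 6: C, bond orders sum to 3 (valence 4) → 1 H
  atom 7: C, bond orders sum to 1 (valence 4) → 3 H
  atom 8: C, bond orders sum to 2 (valence 4) → 2 H
  atom 9: aromatic c, 3 neighbours → 0 H
  atom 10: aromatic c, 2 neighbours → 1 H
  atom 11: aromatic c, 2 neighbours → 1 H
  atom 12: aromatic c, 2 neighbours → 1 H
  atom 13: aromatic c, 2 neighbours → 1 H
  atom 14: aromatic c, 3 neighbours → 0 H
  atom 15: N, bond orders sum to 1 (valence 3) → 2 H
Totals → C:12, H:17, N:1, O:2.

C12H17NO2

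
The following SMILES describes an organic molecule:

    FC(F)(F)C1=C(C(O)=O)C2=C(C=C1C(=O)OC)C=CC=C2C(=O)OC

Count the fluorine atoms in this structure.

3

Scan the SMILES for F atoms (remember two-letter symbols like Cl and Br are single atoms).
Fluorine count: 3.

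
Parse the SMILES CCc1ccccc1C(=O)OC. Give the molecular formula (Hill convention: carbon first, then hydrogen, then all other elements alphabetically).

Walk through each heavy atom and fill implicit hydrogens from standard valence (C 4, N 3, O 2, S 2, halogen 1); for lowercase aromatic atoms, an aromatic c carries 1 H when it has two neighbours and 0 H with three, and aromatic n carries 0 H:
  atom 1: C, bond orders sum to 1 (valence 4) → 3 H
  atom 2: C, bond orders sum to 2 (valence 4) → 2 H
  atom 3: aromatic c, 3 neighbours → 0 H
  atom 4: aromatic c, 2 neighbours → 1 H
  atom 5: aromatic c, 2 neighbours → 1 H
  atom 6: aromatic c, 2 neighbours → 1 H
  atom 7: aromatic c, 2 neighbours → 1 H
  atom 8: aromatic c, 3 neighbours → 0 H
  atom 9: C, bond orders sum to 4 (valence 4) → 0 H
  atom 10: O, bond orders sum to 2 (valence 2) → 0 H
  atom 11: O, bond orders sum to 2 (valence 2) → 0 H
  atom 12: C, bond orders sum to 1 (valence 4) → 3 H
Totals → C:10, H:12, O:2.
In Hill order: C10H12O2.

C10H12O2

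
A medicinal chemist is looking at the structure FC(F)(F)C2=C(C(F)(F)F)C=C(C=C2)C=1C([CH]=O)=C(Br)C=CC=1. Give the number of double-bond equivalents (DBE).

Molecular formula: C15H7BrF6O.
DoU = (2C + 2 + N − H − X) / 2, where X is the halogen count and O/S are ignored.
    = (2·15 + 2 + 0 − 7 − 7) / 2 = 18 / 2 = 9.

9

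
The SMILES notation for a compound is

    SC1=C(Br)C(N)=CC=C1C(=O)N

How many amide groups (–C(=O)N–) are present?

The amide motif appears at heavy-atom position 10 in the SMILES.
Other groups present: 1 primary amine, 1 thiol.
Amide count: 1.

1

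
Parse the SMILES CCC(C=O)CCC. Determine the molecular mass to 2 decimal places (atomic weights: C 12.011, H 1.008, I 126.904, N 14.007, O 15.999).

114.19 g/mol

First, the molecular formula is C7H14O (counting implicit H from valence).
  C: 7 × 12.011 = 84.077
  H: 14 × 1.008 = 14.112
  O: 1 × 15.999 = 15.999
Sum: 7×12.011 + 14×1.008 + 1×15.999 = 114.188 → 114.19 g/mol.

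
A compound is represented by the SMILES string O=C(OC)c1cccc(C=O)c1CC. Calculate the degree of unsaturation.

6

Molecular formula: C11H12O3.
DoU = (2C + 2 + N − H − X) / 2, where X is the halogen count and O/S are ignored.
    = (2·11 + 2 + 0 − 12 − 0) / 2 = 12 / 2 = 6.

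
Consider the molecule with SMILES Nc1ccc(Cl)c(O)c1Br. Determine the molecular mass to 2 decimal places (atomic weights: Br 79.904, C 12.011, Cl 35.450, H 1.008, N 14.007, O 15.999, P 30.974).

First, the molecular formula is C6H5BrClNO (counting implicit H from valence).
  Br: 1 × 79.904 = 79.904
  C: 6 × 12.011 = 72.066
  Cl: 1 × 35.450 = 35.450
  H: 5 × 1.008 = 5.040
  N: 1 × 14.007 = 14.007
  O: 1 × 15.999 = 15.999
Sum: 1×79.904 + 6×12.011 + 1×35.450 + 5×1.008 + 1×14.007 + 1×15.999 = 222.466 → 222.47 g/mol.

222.47 g/mol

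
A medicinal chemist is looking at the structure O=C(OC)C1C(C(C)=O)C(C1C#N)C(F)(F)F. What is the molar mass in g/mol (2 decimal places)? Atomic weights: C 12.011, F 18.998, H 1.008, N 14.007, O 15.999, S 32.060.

249.19 g/mol

First, the molecular formula is C10H10F3NO3 (counting implicit H from valence).
  C: 10 × 12.011 = 120.110
  F: 3 × 18.998 = 56.994
  H: 10 × 1.008 = 10.080
  N: 1 × 14.007 = 14.007
  O: 3 × 15.999 = 47.997
Sum: 10×12.011 + 3×18.998 + 10×1.008 + 1×14.007 + 3×15.999 = 249.188 → 249.19 g/mol.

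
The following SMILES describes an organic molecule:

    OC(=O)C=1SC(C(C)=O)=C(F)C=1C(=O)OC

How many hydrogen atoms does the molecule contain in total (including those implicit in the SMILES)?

7

Walk through each heavy atom and fill implicit hydrogens from standard valence (C 4, N 3, O 2, S 2, halogen 1):
  atom 1: O, bond orders sum to 1 (valence 2) → 1 H
  atom 2: C, bond orders sum to 4 (valence 4) → 0 H
  atom 3: O, bond orders sum to 2 (valence 2) → 0 H
  atom 4: C, bond orders sum to 4 (valence 4) → 0 H
  atom 5: S, bond orders sum to 2 (valence 2) → 0 H
  atom 6: C, bond orders sum to 4 (valence 4) → 0 H
  atom 7: C, bond orders sum to 4 (valence 4) → 0 H
  atom 8: C, bond orders sum to 1 (valence 4) → 3 H
  atom 9: O, bond orders sum to 2 (valence 2) → 0 H
  atom 10: C, bond orders sum to 4 (valence 4) → 0 H
  atom 11: F (halogen, monovalent) → 0 H
  atom 12: C, bond orders sum to 4 (valence 4) → 0 H
  atom 13: C, bond orders sum to 4 (valence 4) → 0 H
  atom 14: O, bond orders sum to 2 (valence 2) → 0 H
  atom 15: O, bond orders sum to 2 (valence 2) → 0 H
  atom 16: C, bond orders sum to 1 (valence 4) → 3 H
Total hydrogens: 7.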